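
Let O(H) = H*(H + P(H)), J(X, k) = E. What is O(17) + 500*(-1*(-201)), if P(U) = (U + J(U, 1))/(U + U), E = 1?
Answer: 100798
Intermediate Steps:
J(X, k) = 1
P(U) = (1 + U)/(2*U) (P(U) = (U + 1)/(U + U) = (1 + U)/((2*U)) = (1 + U)*(1/(2*U)) = (1 + U)/(2*U))
O(H) = H*(H + (1 + H)/(2*H))
O(17) + 500*(-1*(-201)) = (½ + 17² + (½)*17) + 500*(-1*(-201)) = (½ + 289 + 17/2) + 500*201 = 298 + 100500 = 100798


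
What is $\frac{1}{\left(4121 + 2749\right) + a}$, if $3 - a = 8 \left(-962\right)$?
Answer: $\frac{1}{14569} \approx 6.8639 \cdot 10^{-5}$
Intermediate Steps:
$a = 7699$ ($a = 3 - 8 \left(-962\right) = 3 - -7696 = 3 + 7696 = 7699$)
$\frac{1}{\left(4121 + 2749\right) + a} = \frac{1}{\left(4121 + 2749\right) + 7699} = \frac{1}{6870 + 7699} = \frac{1}{14569}$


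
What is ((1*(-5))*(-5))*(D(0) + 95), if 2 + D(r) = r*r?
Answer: 2325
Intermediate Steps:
D(r) = -2 + r² (D(r) = -2 + r*r = -2 + r²)
((1*(-5))*(-5))*(D(0) + 95) = ((1*(-5))*(-5))*((-2 + 0²) + 95) = (-5*(-5))*((-2 + 0) + 95) = 25*(-2 + 95) = 25*93 = 2325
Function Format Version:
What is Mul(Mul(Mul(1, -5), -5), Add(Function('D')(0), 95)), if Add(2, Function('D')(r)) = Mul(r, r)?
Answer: 2325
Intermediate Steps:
Function('D')(r) = Add(-2, Pow(r, 2)) (Function('D')(r) = Add(-2, Mul(r, r)) = Add(-2, Pow(r, 2)))
Mul(Mul(Mul(1, -5), -5), Add(Function('D')(0), 95)) = Mul(Mul(Mul(1, -5), -5), Add(Add(-2, Pow(0, 2)), 95)) = Mul(Mul(-5, -5), Add(Add(-2, 0), 95)) = Mul(25, Add(-2, 95)) = Mul(25, 93) = 2325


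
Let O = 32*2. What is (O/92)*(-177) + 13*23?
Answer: 4045/23 ≈ 175.87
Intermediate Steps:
O = 64
(O/92)*(-177) + 13*23 = (64/92)*(-177) + 13*23 = (64*(1/92))*(-177) + 299 = (16/23)*(-177) + 299 = -2832/23 + 299 = 4045/23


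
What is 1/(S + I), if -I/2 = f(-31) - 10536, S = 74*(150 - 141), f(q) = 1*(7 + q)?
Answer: 1/21786 ≈ 4.5901e-5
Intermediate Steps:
f(q) = 7 + q
S = 666 (S = 74*9 = 666)
I = 21120 (I = -2*((7 - 31) - 10536) = -2*(-24 - 10536) = -2*(-10560) = 21120)
1/(S + I) = 1/(666 + 21120) = 1/21786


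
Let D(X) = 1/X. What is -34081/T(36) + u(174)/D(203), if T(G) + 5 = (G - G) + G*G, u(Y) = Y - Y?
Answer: -34081/1291 ≈ -26.399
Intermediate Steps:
u(Y) = 0
T(G) = -5 + G**2 (T(G) = -5 + ((G - G) + G*G) = -5 + (0 + G**2) = -5 + G**2)
-34081/T(36) + u(174)/D(203) = -34081/(-5 + 36**2) + 0/(1/203) = -34081/(-5 + 1296) + 0/(1/203) = -34081/1291 + 0*203 = -34081*1/1291 + 0 = -34081/1291 + 0 = -34081/1291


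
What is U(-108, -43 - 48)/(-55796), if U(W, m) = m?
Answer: 7/4292 ≈ 0.0016309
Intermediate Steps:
U(-108, -43 - 48)/(-55796) = (-43 - 48)/(-55796) = -91*(-1/55796) = 7/4292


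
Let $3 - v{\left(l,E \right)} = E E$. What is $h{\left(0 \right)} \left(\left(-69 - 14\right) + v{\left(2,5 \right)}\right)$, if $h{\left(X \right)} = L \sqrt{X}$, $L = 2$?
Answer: $0$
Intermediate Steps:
$v{\left(l,E \right)} = 3 - E^{2}$ ($v{\left(l,E \right)} = 3 - E E = 3 - E^{2}$)
$h{\left(X \right)} = 2 \sqrt{X}$
$h{\left(0 \right)} \left(\left(-69 - 14\right) + v{\left(2,5 \right)}\right) = 2 \sqrt{0} \left(\left(-69 - 14\right) + \left(3 - 5^{2}\right)\right) = 2 \cdot 0 \left(-83 + \left(3 - 25\right)\right) = 0 \left(-83 + \left(3 - 25\right)\right) = 0 \left(-83 - 22\right) = 0 \left(-105\right) = 0$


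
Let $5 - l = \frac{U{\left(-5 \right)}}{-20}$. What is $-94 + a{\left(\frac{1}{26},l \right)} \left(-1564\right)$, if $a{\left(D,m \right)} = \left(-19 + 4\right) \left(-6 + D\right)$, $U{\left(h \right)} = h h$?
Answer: $- \frac{1819372}{13} \approx -1.3995 \cdot 10^{5}$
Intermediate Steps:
$U{\left(h \right)} = h^{2}$
$l = \frac{25}{4}$ ($l = 5 - \frac{\left(-5\right)^{2}}{-20} = 5 - 25 \left(- \frac{1}{20}\right) = 5 - - \frac{5}{4} = 5 + \frac{5}{4} = \frac{25}{4} \approx 6.25$)
$a{\left(D,m \right)} = 90 - 15 D$ ($a{\left(D,m \right)} = - 15 \left(-6 + D\right) = 90 - 15 D$)
$-94 + a{\left(\frac{1}{26},l \right)} \left(-1564\right) = -94 + \left(90 - \frac{15}{26}\right) \left(-1564\right) = -94 + \frac{2325}{26} \left(-1564\right) = -94 - \frac{1818150}{13} = - \frac{1819372}{13}$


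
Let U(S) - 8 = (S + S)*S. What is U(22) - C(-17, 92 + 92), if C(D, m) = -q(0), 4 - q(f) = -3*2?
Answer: 986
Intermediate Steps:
U(S) = 8 + 2*S**2 (U(S) = 8 + (S + S)*S = 8 + (2*S)*S = 8 + 2*S**2)
q(f) = 10 (q(f) = 4 - (-3)*2 = 4 - 1*(-6) = 4 + 6 = 10)
C(D, m) = -10 (C(D, m) = -1*10 = -10)
U(22) - C(-17, 92 + 92) = (8 + 2*22**2) - 1*(-10) = (8 + 2*484) + 10 = (8 + 968) + 10 = 976 + 10 = 986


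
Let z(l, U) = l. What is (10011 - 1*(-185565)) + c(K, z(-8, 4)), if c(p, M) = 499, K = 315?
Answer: 196075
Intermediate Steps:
(10011 - 1*(-185565)) + c(K, z(-8, 4)) = (10011 - 1*(-185565)) + 499 = (10011 + 185565) + 499 = 195576 + 499 = 196075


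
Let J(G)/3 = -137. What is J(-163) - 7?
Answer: -418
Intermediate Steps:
J(G) = -411 (J(G) = 3*(-137) = -411)
J(-163) - 7 = -411 - 7 = -418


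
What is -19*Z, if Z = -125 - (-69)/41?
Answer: 96064/41 ≈ 2343.0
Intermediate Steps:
Z = -5056/41 (Z = -125 - (-69)/41 = -125 - 1*(-69/41) = -125 + 69/41 = -5056/41 ≈ -123.32)
-19*Z = -19*(-5056/41) = 96064/41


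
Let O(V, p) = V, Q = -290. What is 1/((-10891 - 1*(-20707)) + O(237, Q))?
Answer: 1/10053 ≈ 9.9473e-5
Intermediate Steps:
1/((-10891 - 1*(-20707)) + O(237, Q)) = 1/((-10891 - 1*(-20707)) + 237) = 1/((-10891 + 20707) + 237) = 1/(9816 + 237) = 1/10053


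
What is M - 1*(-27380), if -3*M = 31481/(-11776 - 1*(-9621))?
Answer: 177043181/6465 ≈ 27385.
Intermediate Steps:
M = 31481/6465 (M = -31481/(3*(-11776 - 1*(-9621))) = -31481/(3*(-11776 + 9621)) = -31481/(3*(-2155)) = -31481*(-1)/(3*2155) = -⅓*(-31481/2155) = 31481/6465 ≈ 4.8695)
M - 1*(-27380) = 31481/6465 - 1*(-27380) = 31481/6465 + 27380 = 177043181/6465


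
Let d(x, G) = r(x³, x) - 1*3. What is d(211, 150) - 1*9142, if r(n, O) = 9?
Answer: -9136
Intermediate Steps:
d(x, G) = 6 (d(x, G) = 9 - 1*3 = 9 - 3 = 6)
d(211, 150) - 1*9142 = 6 - 1*9142 = 6 - 9142 = -9136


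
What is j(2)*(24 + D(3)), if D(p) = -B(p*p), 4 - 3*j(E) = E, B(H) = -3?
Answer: 18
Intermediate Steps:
j(E) = 4/3 - E/3
D(p) = 3 (D(p) = -1*(-3) = 3)
j(2)*(24 + D(3)) = (4/3 - ⅓*2)*(24 + 3) = (4/3 - ⅔)*27 = (⅔)*27 = 18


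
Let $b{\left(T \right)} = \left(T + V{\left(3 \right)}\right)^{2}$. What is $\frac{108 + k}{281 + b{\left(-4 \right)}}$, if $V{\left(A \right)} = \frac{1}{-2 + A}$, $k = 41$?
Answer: $\frac{149}{290} \approx 0.51379$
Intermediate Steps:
$b{\left(T \right)} = \left(1 + T\right)^{2}$ ($b{\left(T \right)} = \left(T + \frac{1}{-2 + 3}\right)^{2} = \left(T + 1^{-1}\right)^{2} = \left(T + 1\right)^{2} = \left(1 + T\right)^{2}$)
$\frac{108 + k}{281 + b{\left(-4 \right)}} = \frac{108 + 41}{281 + \left(1 - 4\right)^{2}} = \frac{149}{281 + \left(-3\right)^{2}} = \frac{149}{281 + 9} = \frac{149}{290}$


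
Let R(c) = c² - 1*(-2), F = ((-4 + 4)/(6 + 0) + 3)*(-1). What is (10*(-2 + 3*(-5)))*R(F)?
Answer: -1870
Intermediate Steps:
F = -3 (F = (0/6 + 3)*(-1) = (0*(⅙) + 3)*(-1) = (0 + 3)*(-1) = 3*(-1) = -3)
R(c) = 2 + c² (R(c) = c² + 2 = 2 + c²)
(10*(-2 + 3*(-5)))*R(F) = (10*(-2 + 3*(-5)))*(2 + (-3)²) = (10*(-2 - 15))*(2 + 9) = (10*(-17))*11 = -170*11 = -1870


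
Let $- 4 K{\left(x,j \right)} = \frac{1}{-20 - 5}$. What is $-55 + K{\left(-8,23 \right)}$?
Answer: $- \frac{5499}{100} \approx -54.99$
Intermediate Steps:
$K{\left(x,j \right)} = \frac{1}{100}$ ($K{\left(x,j \right)} = - \frac{1}{4 \left(-20 - 5\right)} = - \frac{1}{4 \left(-25\right)} = \left(- \frac{1}{4}\right) \left(- \frac{1}{25}\right) = \frac{1}{100}$)
$-55 + K{\left(-8,23 \right)} = -55 + \frac{1}{100} = - \frac{5499}{100}$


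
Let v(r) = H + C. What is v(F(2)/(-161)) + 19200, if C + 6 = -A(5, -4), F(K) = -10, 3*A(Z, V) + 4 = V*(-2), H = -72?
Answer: 57362/3 ≈ 19121.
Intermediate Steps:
A(Z, V) = -4/3 - 2*V/3 (A(Z, V) = -4/3 + (V*(-2))/3 = -4/3 + (-2*V)/3 = -4/3 - 2*V/3)
C = -22/3 (C = -6 - (-4/3 - ⅔*(-4)) = -6 - (-4/3 + 8/3) = -6 - 1*4/3 = -6 - 4/3 = -22/3 ≈ -7.3333)
v(r) = -238/3 (v(r) = -72 - 22/3 = -238/3)
v(F(2)/(-161)) + 19200 = -238/3 + 19200 = 57362/3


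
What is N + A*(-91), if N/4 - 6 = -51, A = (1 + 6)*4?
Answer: -2728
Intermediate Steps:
A = 28 (A = 7*4 = 28)
N = -180 (N = 24 + 4*(-51) = 24 - 204 = -180)
N + A*(-91) = -180 + 28*(-91) = -180 - 2548 = -2728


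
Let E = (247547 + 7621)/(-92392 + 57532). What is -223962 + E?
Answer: -650630874/2905 ≈ -2.2397e+5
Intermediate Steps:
E = -21264/2905 (E = 255168/(-34860) = 255168*(-1/34860) = -21264/2905 ≈ -7.3198)
-223962 + E = -223962 - 21264/2905 = -650630874/2905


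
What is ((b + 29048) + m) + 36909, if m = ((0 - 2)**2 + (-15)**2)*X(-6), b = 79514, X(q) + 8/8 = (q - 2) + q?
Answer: 142036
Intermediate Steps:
X(q) = -3 + 2*q (X(q) = -1 + ((q - 2) + q) = -1 + ((-2 + q) + q) = -1 + (-2 + 2*q) = -3 + 2*q)
m = -3435 (m = ((0 - 2)**2 + (-15)**2)*(-3 + 2*(-6)) = ((-2)**2 + 225)*(-3 - 12) = (4 + 225)*(-15) = 229*(-15) = -3435)
((b + 29048) + m) + 36909 = ((79514 + 29048) - 3435) + 36909 = (108562 - 3435) + 36909 = 105127 + 36909 = 142036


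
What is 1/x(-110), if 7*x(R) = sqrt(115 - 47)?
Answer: 7*sqrt(17)/34 ≈ 0.84888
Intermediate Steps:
x(R) = 2*sqrt(17)/7 (x(R) = sqrt(115 - 47)/7 = sqrt(68)/7 = (2*sqrt(17))/7 = 2*sqrt(17)/7)
1/x(-110) = 1/(2*sqrt(17)/7) = 7*sqrt(17)/34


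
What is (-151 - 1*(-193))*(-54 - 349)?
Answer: -16926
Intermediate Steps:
(-151 - 1*(-193))*(-54 - 349) = (-151 + 193)*(-403) = 42*(-403) = -16926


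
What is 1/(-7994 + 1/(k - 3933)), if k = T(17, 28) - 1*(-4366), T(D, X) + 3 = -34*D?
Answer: -148/1183113 ≈ -0.00012509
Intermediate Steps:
T(D, X) = -3 - 34*D
k = 3785 (k = (-3 - 34*17) - 1*(-4366) = (-3 - 578) + 4366 = -581 + 4366 = 3785)
1/(-7994 + 1/(k - 3933)) = 1/(-7994 + 1/(3785 - 3933)) = 1/(-7994 + 1/(-148)) = 1/(-7994 - 1/148) = 1/(-1183113/148) = -148/1183113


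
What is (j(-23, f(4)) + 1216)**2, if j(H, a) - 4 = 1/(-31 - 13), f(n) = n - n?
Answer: 2881435041/1936 ≈ 1.4883e+6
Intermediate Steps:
f(n) = 0
j(H, a) = 175/44 (j(H, a) = 4 + 1/(-31 - 13) = 4 + 1/(-44) = 4 - 1/44 = 175/44)
(j(-23, f(4)) + 1216)**2 = (175/44 + 1216)**2 = (53679/44)**2 = 2881435041/1936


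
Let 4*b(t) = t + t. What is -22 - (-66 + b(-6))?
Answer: 47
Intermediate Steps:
b(t) = t/2 (b(t) = (t + t)/4 = (2*t)/4 = t/2)
-22 - (-66 + b(-6)) = -22 - (-66 + (½)*(-6)) = -22 - (-66 - 3) = -22 - 1*(-69) = -22 + 69 = 47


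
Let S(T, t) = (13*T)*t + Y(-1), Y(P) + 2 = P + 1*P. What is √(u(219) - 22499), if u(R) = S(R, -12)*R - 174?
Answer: I*√7505465 ≈ 2739.6*I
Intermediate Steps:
Y(P) = -2 + 2*P (Y(P) = -2 + (P + 1*P) = -2 + (P + P) = -2 + 2*P)
S(T, t) = -4 + 13*T*t (S(T, t) = (13*T)*t + (-2 + 2*(-1)) = 13*T*t + (-2 - 2) = 13*T*t - 4 = -4 + 13*T*t)
u(R) = -174 + R*(-4 - 156*R) (u(R) = (-4 + 13*R*(-12))*R - 174 = (-4 - 156*R)*R - 174 = R*(-4 - 156*R) - 174 = -174 + R*(-4 - 156*R))
√(u(219) - 22499) = √((-174 - 156*219² - 4*219) - 22499) = √((-174 - 156*47961 - 876) - 22499) = √((-174 - 7481916 - 876) - 22499) = √(-7482966 - 22499) = √(-7505465) = I*√7505465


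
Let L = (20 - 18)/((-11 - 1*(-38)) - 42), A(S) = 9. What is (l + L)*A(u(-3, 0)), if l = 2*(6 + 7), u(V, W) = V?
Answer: 1164/5 ≈ 232.80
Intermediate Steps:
l = 26 (l = 2*13 = 26)
L = -2/15 (L = 2/((-11 + 38) - 42) = 2/(27 - 42) = 2/(-15) = 2*(-1/15) = -2/15 ≈ -0.13333)
(l + L)*A(u(-3, 0)) = (26 - 2/15)*9 = (388/15)*9 = 1164/5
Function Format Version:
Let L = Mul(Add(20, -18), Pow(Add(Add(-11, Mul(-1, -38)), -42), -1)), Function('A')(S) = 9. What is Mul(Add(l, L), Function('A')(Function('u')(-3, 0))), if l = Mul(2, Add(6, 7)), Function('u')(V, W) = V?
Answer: Rational(1164, 5) ≈ 232.80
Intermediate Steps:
l = 26 (l = Mul(2, 13) = 26)
L = Rational(-2, 15) (L = Mul(2, Pow(Add(Add(-11, 38), -42), -1)) = Mul(2, Pow(Add(27, -42), -1)) = Mul(2, Pow(-15, -1)) = Mul(2, Rational(-1, 15)) = Rational(-2, 15) ≈ -0.13333)
Mul(Add(l, L), Function('A')(Function('u')(-3, 0))) = Mul(Add(26, Rational(-2, 15)), 9) = Mul(Rational(388, 15), 9) = Rational(1164, 5)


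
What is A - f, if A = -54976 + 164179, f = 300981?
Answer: -191778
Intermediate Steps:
A = 109203
A - f = 109203 - 1*300981 = 109203 - 300981 = -191778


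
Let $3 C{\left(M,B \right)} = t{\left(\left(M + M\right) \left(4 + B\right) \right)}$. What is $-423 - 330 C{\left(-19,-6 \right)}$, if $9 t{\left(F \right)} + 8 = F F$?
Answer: $- \frac{638287}{9} \approx -70921.0$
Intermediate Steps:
$t{\left(F \right)} = - \frac{8}{9} + \frac{F^{2}}{9}$ ($t{\left(F \right)} = - \frac{8}{9} + \frac{F F}{9} = - \frac{8}{9} + \frac{F^{2}}{9}$)
$C{\left(M,B \right)} = - \frac{8}{27} + \frac{4 M^{2} \left(4 + B\right)^{2}}{27}$ ($C{\left(M,B \right)} = \frac{- \frac{8}{9} + \frac{\left(\left(M + M\right) \left(4 + B\right)\right)^{2}}{9}}{3} = \frac{- \frac{8}{9} + \frac{\left(2 M \left(4 + B\right)\right)^{2}}{9}}{3} = \frac{- \frac{8}{9} + \frac{4 M^{2} \left(4 + B\right)^{2}}{9}}{3} = - \frac{8}{27} + \frac{4 M^{2} \left(4 + B\right)^{2}}{27}$)
$-423 - 330 C{\left(-19,-6 \right)} = -423 - 330 \left(- \frac{8}{27} + \frac{4 \left(-19\right)^{2} \left(4 - 6\right)^{2}}{27}\right) = -423 - 330 \left(- \frac{8}{27} + \frac{4}{27} \cdot 361 \left(-2\right)^{2}\right) = -423 - 330 \left(- \frac{8}{27} + \frac{4}{27} \cdot 361 \cdot 4\right) = -423 - 330 \left(- \frac{8}{27} + \frac{5776}{27}\right) = -423 - \frac{634480}{9} = - \frac{638287}{9}$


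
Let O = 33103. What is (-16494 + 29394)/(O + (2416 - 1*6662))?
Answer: 4300/9619 ≈ 0.44703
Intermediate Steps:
(-16494 + 29394)/(O + (2416 - 1*6662)) = (-16494 + 29394)/(33103 + (2416 - 1*6662)) = 12900/(33103 + (2416 - 6662)) = 12900/(33103 - 4246) = 12900/28857 = 12900*(1/28857) = 4300/9619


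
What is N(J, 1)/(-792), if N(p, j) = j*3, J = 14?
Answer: -1/264 ≈ -0.0037879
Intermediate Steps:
N(p, j) = 3*j
N(J, 1)/(-792) = (3*1)/(-792) = 3*(-1/792) = -1/264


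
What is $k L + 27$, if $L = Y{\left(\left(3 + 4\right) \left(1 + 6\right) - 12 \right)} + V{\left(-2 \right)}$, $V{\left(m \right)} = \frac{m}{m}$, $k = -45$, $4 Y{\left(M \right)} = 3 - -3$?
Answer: $- \frac{171}{2} \approx -85.5$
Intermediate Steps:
$Y{\left(M \right)} = \frac{3}{2}$ ($Y{\left(M \right)} = \frac{3 - -3}{4} = \frac{3 + 3}{4} = \frac{1}{4} \cdot 6 = \frac{3}{2}$)
$V{\left(m \right)} = 1$
$L = \frac{5}{2}$ ($L = \frac{3}{2} + 1 = \frac{5}{2} \approx 2.5$)
$k L + 27 = \left(-45\right) \frac{5}{2} + 27 = - \frac{225}{2} + 27 = - \frac{171}{2}$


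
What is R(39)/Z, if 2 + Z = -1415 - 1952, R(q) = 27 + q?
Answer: -22/1123 ≈ -0.019590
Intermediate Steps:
Z = -3369 (Z = -2 + (-1415 - 1952) = -2 - 3367 = -3369)
R(39)/Z = (27 + 39)/(-3369) = 66*(-1/3369) = -22/1123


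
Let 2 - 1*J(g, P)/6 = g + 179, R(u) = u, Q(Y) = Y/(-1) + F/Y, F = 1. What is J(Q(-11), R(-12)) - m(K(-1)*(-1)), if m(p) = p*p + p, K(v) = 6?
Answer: -12732/11 ≈ -1157.5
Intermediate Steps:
Q(Y) = 1/Y - Y (Q(Y) = Y/(-1) + 1/Y = Y*(-1) + 1/Y = -Y + 1/Y = 1/Y - Y)
J(g, P) = -1062 - 6*g (J(g, P) = 12 - 6*(g + 179) = 12 - 6*(179 + g) = 12 + (-1074 - 6*g) = -1062 - 6*g)
m(p) = p + p**2 (m(p) = p**2 + p = p + p**2)
J(Q(-11), R(-12)) - m(K(-1)*(-1)) = (-1062 - 6*(1/(-11) - 1*(-11))) - 6*(-1)*(1 + 6*(-1)) = (-1062 - 6*(-1/11 + 11)) - (-6)*(1 - 6) = (-1062 - 6*120/11) - (-6)*(-5) = (-1062 - 720/11) - 1*30 = -12402/11 - 30 = -12732/11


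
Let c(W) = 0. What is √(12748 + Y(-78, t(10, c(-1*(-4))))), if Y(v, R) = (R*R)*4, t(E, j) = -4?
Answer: 2*√3203 ≈ 113.19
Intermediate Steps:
Y(v, R) = 4*R² (Y(v, R) = R²*4 = 4*R²)
√(12748 + Y(-78, t(10, c(-1*(-4))))) = √(12748 + 4*(-4)²) = √(12748 + 4*16) = √(12748 + 64) = √12812 = 2*√3203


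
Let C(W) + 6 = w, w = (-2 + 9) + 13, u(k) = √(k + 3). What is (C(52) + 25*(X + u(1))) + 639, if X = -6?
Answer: 553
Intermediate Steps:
u(k) = √(3 + k)
w = 20 (w = 7 + 13 = 20)
C(W) = 14 (C(W) = -6 + 20 = 14)
(C(52) + 25*(X + u(1))) + 639 = (14 + 25*(-6 + √(3 + 1))) + 639 = (14 + 25*(-6 + √4)) + 639 = (14 + 25*(-6 + 2)) + 639 = (14 + 25*(-4)) + 639 = (14 - 100) + 639 = -86 + 639 = 553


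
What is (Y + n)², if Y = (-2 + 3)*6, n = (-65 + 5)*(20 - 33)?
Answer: 617796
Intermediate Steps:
n = 780 (n = -60*(-13) = 780)
Y = 6 (Y = 1*6 = 6)
(Y + n)² = (6 + 780)² = 786² = 617796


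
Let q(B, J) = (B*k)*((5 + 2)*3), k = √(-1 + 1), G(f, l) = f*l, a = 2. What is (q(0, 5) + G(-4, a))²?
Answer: 64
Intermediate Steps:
k = 0 (k = √0 = 0)
q(B, J) = 0 (q(B, J) = (B*0)*((5 + 2)*3) = 0*(7*3) = 0*21 = 0)
(q(0, 5) + G(-4, a))² = (0 - 4*2)² = (0 - 8)² = (-8)² = 64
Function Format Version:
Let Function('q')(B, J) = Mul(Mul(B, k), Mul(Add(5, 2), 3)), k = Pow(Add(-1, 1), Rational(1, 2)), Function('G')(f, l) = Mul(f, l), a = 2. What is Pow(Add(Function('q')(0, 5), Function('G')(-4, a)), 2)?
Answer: 64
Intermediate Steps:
k = 0 (k = Pow(0, Rational(1, 2)) = 0)
Function('q')(B, J) = 0 (Function('q')(B, J) = Mul(Mul(B, 0), Mul(Add(5, 2), 3)) = Mul(0, Mul(7, 3)) = Mul(0, 21) = 0)
Pow(Add(Function('q')(0, 5), Function('G')(-4, a)), 2) = Pow(Add(0, Mul(-4, 2)), 2) = Pow(Add(0, -8), 2) = Pow(-8, 2) = 64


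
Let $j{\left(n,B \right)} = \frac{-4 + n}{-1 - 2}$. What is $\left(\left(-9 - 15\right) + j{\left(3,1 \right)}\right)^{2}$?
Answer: $\frac{5041}{9} \approx 560.11$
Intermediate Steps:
$j{\left(n,B \right)} = \frac{4}{3} - \frac{n}{3}$ ($j{\left(n,B \right)} = \frac{-4 + n}{-3} = \left(-4 + n\right) \left(- \frac{1}{3}\right) = \frac{4}{3} - \frac{n}{3}$)
$\left(\left(-9 - 15\right) + j{\left(3,1 \right)}\right)^{2} = \left(\left(-9 - 15\right) + \left(\frac{4}{3} - 1\right)\right)^{2} = \left(-24 + \frac{1}{3}\right)^{2} = \left(- \frac{71}{3}\right)^{2} = \frac{5041}{9}$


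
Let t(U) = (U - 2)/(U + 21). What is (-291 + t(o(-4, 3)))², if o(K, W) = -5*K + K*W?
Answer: 71115489/841 ≈ 84561.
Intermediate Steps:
t(U) = (-2 + U)/(21 + U)
(-291 + t(o(-4, 3)))² = (-291 + (-2 - 4*(-5 + 3))/(21 - 4*(-5 + 3)))² = (-291 + (-2 - 4*(-2))/(21 - 4*(-2)))² = (-291 + (-2 + 8)/(21 + 8))² = (-291 + 6/29)² = (-8433/29)² = 71115489/841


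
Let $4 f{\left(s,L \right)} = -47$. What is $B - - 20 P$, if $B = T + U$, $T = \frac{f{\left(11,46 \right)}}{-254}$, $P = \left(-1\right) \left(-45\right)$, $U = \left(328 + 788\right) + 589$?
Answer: $\frac{2646727}{1016} \approx 2605.0$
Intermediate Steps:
$f{\left(s,L \right)} = - \frac{47}{4}$ ($f{\left(s,L \right)} = \frac{1}{4} \left(-47\right) = - \frac{47}{4}$)
$U = 1705$ ($U = 1116 + 589 = 1705$)
$P = 45$
$T = \frac{47}{1016}$ ($T = - \frac{47}{4 \left(-254\right)} = \left(- \frac{47}{4}\right) \left(- \frac{1}{254}\right) = \frac{47}{1016} \approx 0.04626$)
$B = \frac{1732327}{1016}$ ($B = \frac{47}{1016} + 1705 = \frac{1732327}{1016} \approx 1705.0$)
$B - - 20 P = \frac{1732327}{1016} - \left(-20\right) 45 = \frac{1732327}{1016} - -900 = \frac{1732327}{1016} + 900 = \frac{2646727}{1016}$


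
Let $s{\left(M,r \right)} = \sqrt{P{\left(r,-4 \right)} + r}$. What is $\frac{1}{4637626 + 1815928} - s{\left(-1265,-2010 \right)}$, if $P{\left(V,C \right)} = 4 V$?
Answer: $\frac{1}{6453554} - 5 i \sqrt{402} \approx 1.5495 \cdot 10^{-7} - 100.25 i$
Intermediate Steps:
$s{\left(M,r \right)} = \sqrt{5} \sqrt{r}$ ($s{\left(M,r \right)} = \sqrt{4 r + r} = \sqrt{5 r} = \sqrt{5} \sqrt{r}$)
$\frac{1}{4637626 + 1815928} - s{\left(-1265,-2010 \right)} = \frac{1}{4637626 + 1815928} - \sqrt{5} \sqrt{-2010} = \frac{1}{6453554} - \sqrt{5} i \sqrt{2010} = \frac{1}{6453554} - 5 i \sqrt{402}$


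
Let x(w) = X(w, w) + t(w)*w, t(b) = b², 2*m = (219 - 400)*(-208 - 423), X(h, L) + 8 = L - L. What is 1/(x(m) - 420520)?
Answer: 8/1489785700211707 ≈ 5.3699e-15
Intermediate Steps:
X(h, L) = -8 (X(h, L) = -8 + (L - L) = -8 + 0 = -8)
m = 114211/2 (m = ((219 - 400)*(-208 - 423))/2 = (-181*(-631))/2 = (½)*114211 = 114211/2 ≈ 57106.)
x(w) = -8 + w³ (x(w) = -8 + w²*w = -8 + w³)
1/(x(m) - 420520) = 1/((-8 + (114211/2)³) - 420520) = 1/((-8 + 1489785703575931/8) - 420520) = 1/(1489785703575867/8 - 420520) = 1/(1489785700211707/8) = 8/1489785700211707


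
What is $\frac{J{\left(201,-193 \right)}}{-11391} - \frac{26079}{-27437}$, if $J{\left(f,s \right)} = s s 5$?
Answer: $- \frac{4812938176}{312534867} \approx -15.4$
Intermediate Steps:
$J{\left(f,s \right)} = 5 s^{2}$ ($J{\left(f,s \right)} = s^{2} \cdot 5 = 5 s^{2}$)
$\frac{J{\left(201,-193 \right)}}{-11391} - \frac{26079}{-27437} = \frac{5 \left(-193\right)^{2}}{-11391} - \frac{26079}{-27437} = 5 \cdot 37249 \left(- \frac{1}{11391}\right) - - \frac{26079}{27437} = 186245 \left(- \frac{1}{11391}\right) + \frac{26079}{27437} = - \frac{186245}{11391} + \frac{26079}{27437} = - \frac{4812938176}{312534867}$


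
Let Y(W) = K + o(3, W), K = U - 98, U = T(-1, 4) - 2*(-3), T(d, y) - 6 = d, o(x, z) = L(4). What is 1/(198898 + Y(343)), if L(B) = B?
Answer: 1/198815 ≈ 5.0298e-6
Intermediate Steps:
o(x, z) = 4
T(d, y) = 6 + d
U = 11 (U = (6 - 1) - 2*(-3) = 5 + 6 = 11)
K = -87 (K = 11 - 98 = -87)
Y(W) = -83 (Y(W) = -87 + 4 = -83)
1/(198898 + Y(343)) = 1/(198898 - 83) = 1/198815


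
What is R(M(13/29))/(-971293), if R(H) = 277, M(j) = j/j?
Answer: -277/971293 ≈ -0.00028519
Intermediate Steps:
M(j) = 1
R(M(13/29))/(-971293) = 277/(-971293) = 277*(-1/971293) = -277/971293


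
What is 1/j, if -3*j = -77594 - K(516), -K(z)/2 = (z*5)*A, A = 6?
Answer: 3/46634 ≈ 6.4331e-5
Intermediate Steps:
K(z) = -60*z (K(z) = -2*z*5*6 = -2*5*z*6 = -60*z)
j = 46634/3 (j = -(-77594 - (-60)*516)/3 = -(-77594 - 1*(-30960))/3 = -(-77594 + 30960)/3 = -⅓*(-46634) = 46634/3 ≈ 15545.)
1/j = 1/(46634/3) = 3/46634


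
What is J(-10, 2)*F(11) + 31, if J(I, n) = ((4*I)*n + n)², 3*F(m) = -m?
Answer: -22277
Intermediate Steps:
F(m) = -m/3 (F(m) = (-m)/3 = -m/3)
J(I, n) = (n + 4*I*n)² (J(I, n) = (4*I*n + n)² = (n + 4*I*n)²)
J(-10, 2)*F(11) + 31 = (2²*(1 + 4*(-10))²)*(-⅓*11) + 31 = (4*(1 - 40)²)*(-11/3) + 31 = (4*(-39)²)*(-11/3) + 31 = (4*1521)*(-11/3) + 31 = 6084*(-11/3) + 31 = -22308 + 31 = -22277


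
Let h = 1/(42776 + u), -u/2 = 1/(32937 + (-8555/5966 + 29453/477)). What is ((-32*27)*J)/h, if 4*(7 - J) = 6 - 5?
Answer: -23425986136168393056/93903157597 ≈ -2.4947e+8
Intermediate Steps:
J = 27/4 (J = 7 - (6 - 5)/4 = 7 - ¼*1 = 7 - ¼ = 27/4 ≈ 6.7500)
u = -5691564/93903157597 (u = -2/(32937 + (-8555/5966 + 29453/477)) = -2/(32937 + 171635863/2845782) = -2/93903157597/2845782 = -2*2845782/93903157597 = -5691564/93903157597 ≈ -6.0611e-5)
h = 93903157597/4016801463677708 (h = 1/(42776 - 5691564/93903157597) = 1/(4016801463677708/93903157597) = 93903157597/4016801463677708 ≈ 2.3378e-5)
((-32*27)*J)/h = (-32*27*(27/4))/(93903157597/4016801463677708) = -864*27/4*(4016801463677708/93903157597) = -5832*4016801463677708/93903157597 = -23425986136168393056/93903157597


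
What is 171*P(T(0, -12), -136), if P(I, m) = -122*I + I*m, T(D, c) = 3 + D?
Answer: -132354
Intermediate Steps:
171*P(T(0, -12), -136) = 171*((3 + 0)*(-122 - 136)) = 171*(3*(-258)) = 171*(-774) = -132354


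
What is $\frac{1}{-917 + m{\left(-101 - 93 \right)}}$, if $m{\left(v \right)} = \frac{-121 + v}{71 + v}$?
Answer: $- \frac{41}{37492} \approx -0.0010936$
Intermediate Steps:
$m{\left(v \right)} = \frac{-121 + v}{71 + v}$
$\frac{1}{-917 + m{\left(-101 - 93 \right)}} = \frac{1}{-917 + \frac{-121 - 194}{71 - 194}} = \frac{1}{-917 + \frac{1}{-123} \left(-315\right)} = \frac{1}{-917 - - \frac{105}{41}} = \frac{1}{-917 + \frac{105}{41}} = \frac{1}{- \frac{37492}{41}} = - \frac{41}{37492}$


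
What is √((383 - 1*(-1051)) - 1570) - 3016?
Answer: -3016 + 2*I*√34 ≈ -3016.0 + 11.662*I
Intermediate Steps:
√((383 - 1*(-1051)) - 1570) - 3016 = √((383 + 1051) - 1570) - 3016 = √(1434 - 1570) - 3016 = √(-136) - 3016 = 2*I*√34 - 3016 = -3016 + 2*I*√34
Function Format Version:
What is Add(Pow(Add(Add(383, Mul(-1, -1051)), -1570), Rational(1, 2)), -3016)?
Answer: Add(-3016, Mul(2, I, Pow(34, Rational(1, 2)))) ≈ Add(-3016.0, Mul(11.662, I))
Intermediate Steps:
Add(Pow(Add(Add(383, Mul(-1, -1051)), -1570), Rational(1, 2)), -3016) = Add(Pow(Add(Add(383, 1051), -1570), Rational(1, 2)), -3016) = Add(Pow(Add(1434, -1570), Rational(1, 2)), -3016) = Add(Pow(-136, Rational(1, 2)), -3016) = Add(Mul(2, I, Pow(34, Rational(1, 2))), -3016) = Add(-3016, Mul(2, I, Pow(34, Rational(1, 2))))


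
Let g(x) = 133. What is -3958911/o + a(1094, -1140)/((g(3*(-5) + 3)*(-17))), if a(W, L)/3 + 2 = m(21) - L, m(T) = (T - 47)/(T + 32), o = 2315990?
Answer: -893287397223/277532029670 ≈ -3.2187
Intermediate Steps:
m(T) = (-47 + T)/(32 + T)
a(W, L) = -396/53 - 3*L (a(W, L) = -6 + 3*((-47 + 21)/(32 + 21) - L) = -6 + 3*(-26/53 - L) = -6 + (-78/53 - 3*L) = -396/53 - 3*L)
-3958911/o + a(1094, -1140)/((g(3*(-5) + 3)*(-17))) = -3958911/2315990 + (-396/53 - 3*(-1140))/((133*(-17))) = -3958911*1/2315990 + (-396/53 + 3420)/(-2261) = -3958911/2315990 + (180864/53)*(-1/2261) = -3958911/2315990 - 180864/119833 = -893287397223/277532029670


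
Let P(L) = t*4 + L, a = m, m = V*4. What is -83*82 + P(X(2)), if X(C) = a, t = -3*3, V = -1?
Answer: -6846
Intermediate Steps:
m = -4 (m = -1*4 = -4)
t = -9
a = -4
X(C) = -4
P(L) = -36 + L (P(L) = -9*4 + L = -36 + L)
-83*82 + P(X(2)) = -83*82 + (-36 - 4) = -6806 - 40 = -6846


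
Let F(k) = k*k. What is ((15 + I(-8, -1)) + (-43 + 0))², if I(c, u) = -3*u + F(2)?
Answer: 441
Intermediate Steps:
F(k) = k²
I(c, u) = 4 - 3*u (I(c, u) = -3*u + 2² = -3*u + 4 = 4 - 3*u)
((15 + I(-8, -1)) + (-43 + 0))² = ((15 + (4 - 3*(-1))) + (-43 + 0))² = ((15 + (4 + 3)) - 43)² = ((15 + 7) - 43)² = (22 - 43)² = (-21)² = 441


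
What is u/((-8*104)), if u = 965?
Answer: -965/832 ≈ -1.1599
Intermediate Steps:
u/((-8*104)) = 965/((-8*104)) = 965/(-832) = 965*(-1/832) = -965/832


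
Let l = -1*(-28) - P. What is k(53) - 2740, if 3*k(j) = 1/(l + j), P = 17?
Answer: -526079/192 ≈ -2740.0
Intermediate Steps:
l = 11 (l = -1*(-28) - 1*17 = 28 - 17 = 11)
k(j) = 1/(3*(11 + j))
k(53) - 2740 = 1/(3*(11 + 53)) - 2740 = (1/3)/64 - 2740 = (1/3)*(1/64) - 2740 = 1/192 - 2740 = -526079/192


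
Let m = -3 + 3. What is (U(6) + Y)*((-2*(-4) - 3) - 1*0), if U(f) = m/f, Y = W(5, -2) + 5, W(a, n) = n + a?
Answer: 40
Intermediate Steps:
W(a, n) = a + n
m = 0
Y = 8 (Y = (5 - 2) + 5 = 3 + 5 = 8)
U(f) = 0 (U(f) = 0/f = 0)
(U(6) + Y)*((-2*(-4) - 3) - 1*0) = (0 + 8)*((-2*(-4) - 3) - 1*0) = 8*((8 - 3) + 0) = 8*(5 + 0) = 8*5 = 40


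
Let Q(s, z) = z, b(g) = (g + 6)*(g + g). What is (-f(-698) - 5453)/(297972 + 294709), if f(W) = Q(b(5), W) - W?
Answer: -5453/592681 ≈ -0.0092006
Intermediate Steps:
b(g) = 2*g*(6 + g) (b(g) = (6 + g)*(2*g) = 2*g*(6 + g))
f(W) = 0 (f(W) = W - W = 0)
(-f(-698) - 5453)/(297972 + 294709) = (-1*0 - 5453)/(297972 + 294709) = (0 - 5453)/592681 = -5453*1/592681 = -5453/592681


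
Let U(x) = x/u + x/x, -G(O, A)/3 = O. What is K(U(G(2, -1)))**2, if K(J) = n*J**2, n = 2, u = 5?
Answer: 4/625 ≈ 0.0064000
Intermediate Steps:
G(O, A) = -3*O
U(x) = 1 + x/5 (U(x) = x/5 + x/x = x*(1/5) + 1 = x/5 + 1 = 1 + x/5)
K(J) = 2*J**2
K(U(G(2, -1)))**2 = (2*(1 + (-3*2)/5)**2)**2 = (2*(1 + (1/5)*(-6))**2)**2 = (2*(1 - 6/5)**2)**2 = (2*(-1/5)**2)**2 = (2*(1/25))**2 = (2/25)**2 = 4/625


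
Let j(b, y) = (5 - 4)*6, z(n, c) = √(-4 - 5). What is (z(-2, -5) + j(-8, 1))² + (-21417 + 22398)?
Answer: 1008 + 36*I ≈ 1008.0 + 36.0*I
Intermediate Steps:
z(n, c) = 3*I (z(n, c) = √(-9) = 3*I)
j(b, y) = 6 (j(b, y) = 1*6 = 6)
(z(-2, -5) + j(-8, 1))² + (-21417 + 22398) = (3*I + 6)² + (-21417 + 22398) = (6 + 3*I)² + 981 = 981 + (6 + 3*I)²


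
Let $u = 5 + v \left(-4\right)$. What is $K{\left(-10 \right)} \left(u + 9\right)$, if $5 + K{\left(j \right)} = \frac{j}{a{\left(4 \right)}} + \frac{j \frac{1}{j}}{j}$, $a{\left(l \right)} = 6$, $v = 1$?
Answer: $- \frac{203}{3} \approx -67.667$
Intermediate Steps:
$u = 1$ ($u = 5 + 1 \left(-4\right) = 5 - 4 = 1$)
$K{\left(j \right)} = -5 + \frac{1}{j} + \frac{j}{6}$ ($K{\left(j \right)} = -5 + \left(\frac{j}{6} + \frac{j \frac{1}{j}}{j}\right) = -5 + \left(j \frac{1}{6} + 1 \frac{1}{j}\right) = -5 + \left(\frac{j}{6} + \frac{1}{j}\right) = -5 + \left(\frac{1}{j} + \frac{j}{6}\right) = -5 + \frac{1}{j} + \frac{j}{6}$)
$K{\left(-10 \right)} \left(u + 9\right) = \left(-5 + \frac{1}{-10} + \frac{1}{6} \left(-10\right)\right) \left(1 + 9\right) = \left(-5 - \frac{1}{10} - \frac{5}{3}\right) 10 = \left(- \frac{203}{30}\right) 10 = - \frac{203}{3}$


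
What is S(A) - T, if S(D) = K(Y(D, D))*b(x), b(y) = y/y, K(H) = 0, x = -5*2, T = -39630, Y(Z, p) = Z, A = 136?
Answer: 39630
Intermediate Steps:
x = -10
b(y) = 1
S(D) = 0 (S(D) = 0*1 = 0)
S(A) - T = 0 - 1*(-39630) = 0 + 39630 = 39630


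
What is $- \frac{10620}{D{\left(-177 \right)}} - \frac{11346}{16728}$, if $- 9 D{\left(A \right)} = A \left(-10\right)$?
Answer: $\frac{148661}{2788} \approx 53.322$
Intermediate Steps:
$D{\left(A \right)} = \frac{10 A}{9}$ ($D{\left(A \right)} = - \frac{A \left(-10\right)}{9} = - \frac{\left(-10\right) A}{9} = \frac{10 A}{9}$)
$- \frac{10620}{D{\left(-177 \right)}} - \frac{11346}{16728} = - \frac{10620}{\frac{10}{9} \left(-177\right)} - \frac{11346}{16728} = - \frac{10620}{- \frac{590}{3}} - \frac{1891}{2788} = \left(-10620\right) \left(- \frac{3}{590}\right) - \frac{1891}{2788} = 54 - \frac{1891}{2788} = \frac{148661}{2788}$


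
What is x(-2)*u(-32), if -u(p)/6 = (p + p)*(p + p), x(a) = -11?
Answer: 270336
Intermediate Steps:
u(p) = -24*p**2 (u(p) = -6*(p + p)*(p + p) = -6*2*p*2*p = -24*p**2)
x(-2)*u(-32) = -(-264)*(-32)**2 = -(-264)*1024 = -11*(-24576) = 270336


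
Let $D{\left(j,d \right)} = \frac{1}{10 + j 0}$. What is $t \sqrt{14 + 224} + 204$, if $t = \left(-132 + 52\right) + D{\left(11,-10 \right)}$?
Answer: $204 - \frac{799 \sqrt{238}}{10} \approx -1028.6$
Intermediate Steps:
$D{\left(j,d \right)} = \frac{1}{10}$ ($D{\left(j,d \right)} = \frac{1}{10 + 0} = \frac{1}{10}$)
$t = - \frac{799}{10}$ ($t = \left(-132 + 52\right) + \frac{1}{10} = -80 + \frac{1}{10} = - \frac{799}{10} \approx -79.9$)
$t \sqrt{14 + 224} + 204 = - \frac{799 \sqrt{14 + 224}}{10} + 204 = - \frac{799 \sqrt{238}}{10} + 204 = 204 - \frac{799 \sqrt{238}}{10}$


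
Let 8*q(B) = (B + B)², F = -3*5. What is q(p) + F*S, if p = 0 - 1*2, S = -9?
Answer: 137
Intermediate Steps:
p = -2 (p = 0 - 2 = -2)
F = -15
q(B) = B²/2 (q(B) = (B + B)²/8 = (2*B)²/8 = (4*B²)/8 = B²/2)
q(p) + F*S = (½)*(-2)² - 15*(-9) = (½)*4 + 135 = 2 + 135 = 137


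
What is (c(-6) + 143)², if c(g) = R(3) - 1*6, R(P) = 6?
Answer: 20449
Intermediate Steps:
c(g) = 0 (c(g) = 6 - 1*6 = 6 - 6 = 0)
(c(-6) + 143)² = (0 + 143)² = 143² = 20449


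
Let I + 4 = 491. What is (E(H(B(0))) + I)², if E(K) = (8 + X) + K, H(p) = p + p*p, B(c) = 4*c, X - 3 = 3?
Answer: 251001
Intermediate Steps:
I = 487 (I = -4 + 491 = 487)
X = 6 (X = 3 + 3 = 6)
H(p) = p + p²
E(K) = 14 + K (E(K) = (8 + 6) + K = 14 + K)
(E(H(B(0))) + I)² = ((14 + (4*0)*(1 + 4*0)) + 487)² = ((14 + 0*(1 + 0)) + 487)² = ((14 + 0*1) + 487)² = ((14 + 0) + 487)² = (14 + 487)² = 501² = 251001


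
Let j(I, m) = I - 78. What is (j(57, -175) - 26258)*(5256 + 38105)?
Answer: -1139483719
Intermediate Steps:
j(I, m) = -78 + I
(j(57, -175) - 26258)*(5256 + 38105) = ((-78 + 57) - 26258)*(5256 + 38105) = (-21 - 26258)*43361 = -26279*43361 = -1139483719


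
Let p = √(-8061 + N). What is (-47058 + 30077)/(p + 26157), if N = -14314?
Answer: -444172017/684211024 + 84905*I*√895/684211024 ≈ -0.64917 + 0.0037124*I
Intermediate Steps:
p = 5*I*√895 (p = √(-8061 - 14314) = √(-22375) = 5*I*√895 ≈ 149.58*I)
(-47058 + 30077)/(p + 26157) = (-47058 + 30077)/(5*I*√895 + 26157) = -16981/(26157 + 5*I*√895)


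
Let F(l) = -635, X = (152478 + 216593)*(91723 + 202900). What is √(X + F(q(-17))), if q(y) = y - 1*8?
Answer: √108736804598 ≈ 3.2975e+5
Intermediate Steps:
X = 108736805233 (X = 369071*294623 = 108736805233)
q(y) = -8 + y (q(y) = y - 8 = -8 + y)
√(X + F(q(-17))) = √(108736805233 - 635) = √108736804598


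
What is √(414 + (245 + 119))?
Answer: √778 ≈ 27.893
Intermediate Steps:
√(414 + (245 + 119)) = √(414 + 364) = √778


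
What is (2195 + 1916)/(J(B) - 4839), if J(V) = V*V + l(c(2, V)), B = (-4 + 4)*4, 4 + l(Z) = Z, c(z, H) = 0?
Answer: -4111/4843 ≈ -0.84885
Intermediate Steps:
l(Z) = -4 + Z
B = 0 (B = 0*4 = 0)
J(V) = -4 + V**2 (J(V) = V*V + (-4 + 0) = V**2 - 4 = -4 + V**2)
(2195 + 1916)/(J(B) - 4839) = (2195 + 1916)/((-4 + 0**2) - 4839) = 4111/((-4 + 0) - 4839) = 4111/(-4 - 4839) = 4111/(-4843) = 4111*(-1/4843) = -4111/4843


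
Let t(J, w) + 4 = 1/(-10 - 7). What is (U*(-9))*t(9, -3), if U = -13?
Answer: -8073/17 ≈ -474.88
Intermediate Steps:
t(J, w) = -69/17 (t(J, w) = -4 + 1/(-10 - 7) = -4 + 1/(-17) = -4 - 1/17 = -69/17)
(U*(-9))*t(9, -3) = -13*(-9)*(-69/17) = 117*(-69/17) = -8073/17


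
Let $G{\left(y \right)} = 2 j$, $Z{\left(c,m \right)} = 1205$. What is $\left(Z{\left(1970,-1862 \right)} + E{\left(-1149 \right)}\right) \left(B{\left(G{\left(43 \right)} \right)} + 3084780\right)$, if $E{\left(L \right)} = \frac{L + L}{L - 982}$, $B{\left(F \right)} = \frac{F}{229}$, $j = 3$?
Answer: $\frac{1815593670257778}{487999} \approx 3.7205 \cdot 10^{9}$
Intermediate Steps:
$G{\left(y \right)} = 6$ ($G{\left(y \right)} = 2 \cdot 3 = 6$)
$B{\left(F \right)} = \frac{F}{229}$ ($B{\left(F \right)} = F \frac{1}{229} = \frac{F}{229}$)
$E{\left(L \right)} = \frac{2 L}{-982 + L}$
$\left(Z{\left(1970,-1862 \right)} + E{\left(-1149 \right)}\right) \left(B{\left(G{\left(43 \right)} \right)} + 3084780\right) = \left(1205 + 2 \left(-1149\right) \frac{1}{-982 - 1149}\right) \left(\frac{1}{229} \cdot 6 + 3084780\right) = \left(1205 + 2 \left(-1149\right) \frac{1}{-2131}\right) \left(\frac{6}{229} + 3084780\right) = \left(1205 + 2 \left(-1149\right) \left(- \frac{1}{2131}\right)\right) \frac{706414626}{229} = \left(1205 + \frac{2298}{2131}\right) \frac{706414626}{229} = \frac{2570153}{2131} \cdot \frac{706414626}{229} = \frac{1815593670257778}{487999}$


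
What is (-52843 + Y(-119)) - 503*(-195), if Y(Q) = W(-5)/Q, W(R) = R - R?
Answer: 45242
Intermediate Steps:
W(R) = 0
Y(Q) = 0 (Y(Q) = 0/Q = 0)
(-52843 + Y(-119)) - 503*(-195) = (-52843 + 0) - 503*(-195) = -52843 + 98085 = 45242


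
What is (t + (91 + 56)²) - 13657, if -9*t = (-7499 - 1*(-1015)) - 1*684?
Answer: 78736/9 ≈ 8748.4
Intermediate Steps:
t = 7168/9 (t = -((-7499 - 1*(-1015)) - 1*684)/9 = -((-7499 + 1015) - 684)/9 = -(-6484 - 684)/9 = -⅑*(-7168) = 7168/9 ≈ 796.44)
(t + (91 + 56)²) - 13657 = (7168/9 + (91 + 56)²) - 13657 = (7168/9 + 147²) - 13657 = (7168/9 + 21609) - 13657 = 201649/9 - 13657 = 78736/9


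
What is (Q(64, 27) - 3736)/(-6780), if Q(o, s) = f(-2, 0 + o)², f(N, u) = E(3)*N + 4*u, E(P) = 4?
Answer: -4814/565 ≈ -8.5204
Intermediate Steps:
f(N, u) = 4*N + 4*u
Q(o, s) = (-8 + 4*o)² (Q(o, s) = (4*(-2) + 4*(0 + o))² = (-8 + 4*o)²)
(Q(64, 27) - 3736)/(-6780) = (16*(-2 + 64)² - 3736)/(-6780) = (16*62² - 3736)*(-1/6780) = (16*3844 - 3736)*(-1/6780) = (61504 - 3736)*(-1/6780) = 57768*(-1/6780) = -4814/565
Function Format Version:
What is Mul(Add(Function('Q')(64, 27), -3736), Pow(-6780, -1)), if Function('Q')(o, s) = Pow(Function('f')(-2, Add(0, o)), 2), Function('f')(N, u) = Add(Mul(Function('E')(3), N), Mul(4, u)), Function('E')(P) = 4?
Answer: Rational(-4814, 565) ≈ -8.5204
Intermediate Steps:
Function('f')(N, u) = Add(Mul(4, N), Mul(4, u))
Function('Q')(o, s) = Pow(Add(-8, Mul(4, o)), 2) (Function('Q')(o, s) = Pow(Add(Mul(4, -2), Mul(4, Add(0, o))), 2) = Pow(Add(-8, Mul(4, o)), 2))
Mul(Add(Function('Q')(64, 27), -3736), Pow(-6780, -1)) = Mul(Add(Mul(16, Pow(Add(-2, 64), 2)), -3736), Pow(-6780, -1)) = Mul(Add(Mul(16, Pow(62, 2)), -3736), Rational(-1, 6780)) = Mul(Add(Mul(16, 3844), -3736), Rational(-1, 6780)) = Mul(Add(61504, -3736), Rational(-1, 6780)) = Mul(57768, Rational(-1, 6780)) = Rational(-4814, 565)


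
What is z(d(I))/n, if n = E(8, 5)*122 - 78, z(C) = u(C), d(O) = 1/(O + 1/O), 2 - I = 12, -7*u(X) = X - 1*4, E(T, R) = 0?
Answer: -69/9191 ≈ -0.0075073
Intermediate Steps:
u(X) = 4/7 - X/7 (u(X) = -(X - 1*4)/7 = -(X - 4)/7 = -(-4 + X)/7 = 4/7 - X/7)
I = -10 (I = 2 - 1*12 = 2 - 12 = -10)
z(C) = 4/7 - C/7
n = -78 (n = 0*122 - 78 = 0 - 78 = -78)
z(d(I))/n = (4/7 - (-10)/(7*(1 + (-10)**2)))/(-78) = (4/7 - (-10)/(7*(1 + 100)))*(-1/78) = (4/7 - (-10)/(7*101))*(-1/78) = (4/7 - 1/7*(-10/101))*(-1/78) = (4/7 + 10/707)*(-1/78) = (414/707)*(-1/78) = -69/9191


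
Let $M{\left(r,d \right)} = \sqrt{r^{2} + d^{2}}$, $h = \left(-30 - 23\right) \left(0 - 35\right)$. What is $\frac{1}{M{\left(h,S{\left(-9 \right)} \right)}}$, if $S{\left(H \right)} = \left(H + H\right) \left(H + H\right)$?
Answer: $\frac{\sqrt{3546001}}{3546001} \approx 0.00053104$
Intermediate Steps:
$h = 1855$ ($h = \left(-53\right) \left(-35\right) = 1855$)
$S{\left(H \right)} = 4 H^{2}$ ($S{\left(H \right)} = 2 H 2 H = 4 H^{2}$)
$M{\left(r,d \right)} = \sqrt{d^{2} + r^{2}}$
$\frac{1}{M{\left(h,S{\left(-9 \right)} \right)}} = \frac{1}{\sqrt{\left(4 \left(-9\right)^{2}\right)^{2} + 1855^{2}}} = \frac{1}{\sqrt{\left(4 \cdot 81\right)^{2} + 3441025}} = \frac{1}{\sqrt{324^{2} + 3441025}} = \frac{1}{\sqrt{104976 + 3441025}} = \frac{1}{\sqrt{3546001}} = \frac{\sqrt{3546001}}{3546001}$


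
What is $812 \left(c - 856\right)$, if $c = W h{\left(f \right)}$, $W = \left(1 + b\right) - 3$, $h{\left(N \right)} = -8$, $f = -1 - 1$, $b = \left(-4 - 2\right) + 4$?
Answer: $-669088$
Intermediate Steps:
$b = -2$ ($b = -6 + 4 = -2$)
$f = -2$
$W = -4$ ($W = \left(1 - 2\right) - 3 = -1 - 3 = -4$)
$c = 32$ ($c = \left(-4\right) \left(-8\right) = 32$)
$812 \left(c - 856\right) = 812 \left(32 - 856\right) = 812 \left(-824\right) = -669088$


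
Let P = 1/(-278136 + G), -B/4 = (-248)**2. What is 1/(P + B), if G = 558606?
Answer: -280470/69000107519 ≈ -4.0648e-6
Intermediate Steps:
B = -246016 (B = -4*(-248)**2 = -4*61504 = -246016)
P = 1/280470 (P = 1/(-278136 + 558606) = 1/280470 ≈ 3.5654e-6)
1/(P + B) = 1/(1/280470 - 246016) = 1/(-69000107519/280470) = -280470/69000107519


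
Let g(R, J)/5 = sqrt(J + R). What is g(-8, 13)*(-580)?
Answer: -2900*sqrt(5) ≈ -6484.6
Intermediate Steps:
g(R, J) = 5*sqrt(J + R)
g(-8, 13)*(-580) = (5*sqrt(13 - 8))*(-580) = (5*sqrt(5))*(-580) = -2900*sqrt(5)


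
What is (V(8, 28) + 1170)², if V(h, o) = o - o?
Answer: 1368900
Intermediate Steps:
V(h, o) = 0
(V(8, 28) + 1170)² = (0 + 1170)² = 1170² = 1368900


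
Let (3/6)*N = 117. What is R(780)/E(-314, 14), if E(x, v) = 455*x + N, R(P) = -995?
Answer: 995/142636 ≈ 0.0069758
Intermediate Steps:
N = 234 (N = 2*117 = 234)
E(x, v) = 234 + 455*x (E(x, v) = 455*x + 234 = 234 + 455*x)
R(780)/E(-314, 14) = -995/(234 + 455*(-314)) = -995/(234 - 142870) = -995/(-142636) = -995*(-1/142636) = 995/142636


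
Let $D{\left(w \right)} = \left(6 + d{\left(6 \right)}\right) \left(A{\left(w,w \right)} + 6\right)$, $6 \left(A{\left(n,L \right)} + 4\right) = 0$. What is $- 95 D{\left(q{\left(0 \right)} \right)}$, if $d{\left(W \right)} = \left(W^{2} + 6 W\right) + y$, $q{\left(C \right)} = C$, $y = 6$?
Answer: $-15960$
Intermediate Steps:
$A{\left(n,L \right)} = -4$ ($A{\left(n,L \right)} = -4 + \frac{1}{6} \cdot 0 = -4 + 0 = -4$)
$d{\left(W \right)} = 6 + W^{2} + 6 W$ ($d{\left(W \right)} = \left(W^{2} + 6 W\right) + 6 = 6 + W^{2} + 6 W$)
$D{\left(w \right)} = 168$ ($D{\left(w \right)} = \left(6 + \left(6 + 6^{2} + 6 \cdot 6\right)\right) \left(-4 + 6\right) = \left(6 + \left(6 + 36 + 36\right)\right) 2 = \left(6 + 78\right) 2 = 84 \cdot 2 = 168$)
$- 95 D{\left(q{\left(0 \right)} \right)} = \left(-95\right) 168 = -15960$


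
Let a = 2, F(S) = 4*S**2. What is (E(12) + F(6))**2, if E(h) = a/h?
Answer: 748225/36 ≈ 20784.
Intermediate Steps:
E(h) = 2/h
(E(12) + F(6))**2 = (2/12 + 4*6**2)**2 = (2*(1/12) + 4*36)**2 = (1/6 + 144)**2 = (865/6)**2 = 748225/36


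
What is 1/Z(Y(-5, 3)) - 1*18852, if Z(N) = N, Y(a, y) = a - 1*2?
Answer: -131965/7 ≈ -18852.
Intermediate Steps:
Y(a, y) = -2 + a (Y(a, y) = a - 2 = -2 + a)
1/Z(Y(-5, 3)) - 1*18852 = 1/(-2 - 5) - 1*18852 = 1/(-7) - 18852 = -⅐ - 18852 = -131965/7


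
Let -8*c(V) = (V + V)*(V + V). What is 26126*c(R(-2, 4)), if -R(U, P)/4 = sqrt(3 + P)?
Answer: -1463056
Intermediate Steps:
R(U, P) = -4*sqrt(3 + P)
c(V) = -V**2/2 (c(V) = -(V + V)*(V + V)/8 = -2*V*2*V/8 = -V**2/2)
26126*c(R(-2, 4)) = 26126*(-(-4*sqrt(3 + 4))**2/2) = 26126*(-(-4*sqrt(7))**2/2) = 26126*(-1/2*112) = 26126*(-56) = -1463056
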